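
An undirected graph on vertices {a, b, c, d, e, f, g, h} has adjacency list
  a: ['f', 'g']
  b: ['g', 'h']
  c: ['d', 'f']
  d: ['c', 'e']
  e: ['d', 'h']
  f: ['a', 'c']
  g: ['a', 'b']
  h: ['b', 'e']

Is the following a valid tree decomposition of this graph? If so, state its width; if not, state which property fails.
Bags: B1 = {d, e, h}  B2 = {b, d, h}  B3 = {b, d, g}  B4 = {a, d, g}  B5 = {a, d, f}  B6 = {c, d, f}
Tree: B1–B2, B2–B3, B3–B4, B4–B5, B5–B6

Yes; width 2.

Vertex coverage: the bags together contain {a, b, c, d, e, f, g, h}, the full vertex set. Edge coverage: each edge of G has both endpoints in at least one bag. Running intersection: for every vertex, the bags containing it form a connected subtree. All three properties hold, so this is a valid tree decomposition of width max|bag| − 1 = 2, and hence tw(G) ≤ 2.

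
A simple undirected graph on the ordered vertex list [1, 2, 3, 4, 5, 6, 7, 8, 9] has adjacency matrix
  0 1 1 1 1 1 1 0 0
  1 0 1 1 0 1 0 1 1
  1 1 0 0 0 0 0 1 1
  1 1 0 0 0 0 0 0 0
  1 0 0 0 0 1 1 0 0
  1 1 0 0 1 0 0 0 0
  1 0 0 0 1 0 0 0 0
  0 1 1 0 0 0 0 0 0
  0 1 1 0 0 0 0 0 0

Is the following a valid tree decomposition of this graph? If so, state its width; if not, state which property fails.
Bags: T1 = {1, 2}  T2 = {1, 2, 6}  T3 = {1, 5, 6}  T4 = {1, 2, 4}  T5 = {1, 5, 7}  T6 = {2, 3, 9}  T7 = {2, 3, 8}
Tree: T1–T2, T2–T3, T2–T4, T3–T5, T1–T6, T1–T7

No — edge (3,1) lies in no bag.

A tree decomposition must satisfy three properties: every vertex lies in some bag; for every edge, both endpoints lie together in some bag; and for every vertex, the bags containing it form a connected subtree. Here edge (3,1) lies in no bag, so the decomposition is invalid.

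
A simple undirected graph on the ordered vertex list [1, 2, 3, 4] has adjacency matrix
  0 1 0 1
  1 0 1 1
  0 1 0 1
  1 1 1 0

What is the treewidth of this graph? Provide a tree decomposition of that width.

Treewidth 2.
Bags: B1 = {2, 3, 4}  B2 = {1, 2, 4}
Tree: B1–B2

The largest bag has 3 vertices, giving width 2; this decomposition certifies tw(G) ≤ 2. On the other hand G contains the 3-clique {1, 2, 4}. A clique must lie in a single bag of any decomposition, so no decomposition can have width below 2. The upper and lower bounds meet at 2, so that is the treewidth.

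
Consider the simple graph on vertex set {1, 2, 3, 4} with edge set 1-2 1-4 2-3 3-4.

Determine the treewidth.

2

A width-2 tree decomposition is:
Bags: B1 = {1, 2, 3}  B2 = {1, 3, 4}
Tree: B1–B2
Each bag holds 3 vertices, so the decomposition has width 2, which upper-bounds the treewidth. Since 3–2–1–4–3 is a cycle in G, G is not acyclic. Forests are exactly the graphs of treewidth ≤ 1, so tw(G) ≥ 2. Hence tw(G) = 2 exactly.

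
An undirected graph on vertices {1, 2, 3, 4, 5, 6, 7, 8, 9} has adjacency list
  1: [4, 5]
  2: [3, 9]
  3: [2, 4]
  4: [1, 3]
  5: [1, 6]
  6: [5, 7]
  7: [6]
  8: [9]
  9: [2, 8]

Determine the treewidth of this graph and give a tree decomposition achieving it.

Every bag has size at most 2, so the width is 2 − 1 = 1 and tw(G) ≤ 1. Since G has at least one edge (e.g. 8–9), it is not an edgeless graph, so tw(G) ≥ 1. Therefore the treewidth is 1.

Treewidth 1.
One such decomposition:
Bags: B1 = {8, 9}  B2 = {2, 9}  B3 = {2, 3}  B4 = {3, 4}  B5 = {1, 4}  B6 = {1, 5}  B7 = {5, 6}  B8 = {6, 7}
Tree: B1–B2, B2–B3, B3–B4, B4–B5, B5–B6, B6–B7, B7–B8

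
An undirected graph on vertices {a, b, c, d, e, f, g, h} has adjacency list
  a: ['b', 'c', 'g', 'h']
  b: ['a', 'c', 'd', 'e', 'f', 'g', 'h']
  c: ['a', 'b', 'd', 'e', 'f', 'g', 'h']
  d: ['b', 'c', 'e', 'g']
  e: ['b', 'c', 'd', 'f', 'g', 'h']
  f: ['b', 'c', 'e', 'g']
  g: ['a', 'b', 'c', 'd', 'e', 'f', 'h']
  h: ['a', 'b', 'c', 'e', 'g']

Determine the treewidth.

A width-4 tree decomposition is:
Bags: B1 = {a, b, c, g, h}  B2 = {b, c, e, g, h}  B3 = {b, c, d, e, g}  B4 = {b, c, e, f, g}
Tree: B1–B2, B2–B3, B3–B4
Each bag holds 5 vertices, so the decomposition has width 4, which upper-bounds the treewidth. Conversely, {b, c, d, e, g} is a clique of size 5, and the vertices of any clique must share a bag in every tree decomposition; so some bag has ≥ 5 vertices and tw(G) ≥ 4. Hence tw(G) = 4 exactly.

4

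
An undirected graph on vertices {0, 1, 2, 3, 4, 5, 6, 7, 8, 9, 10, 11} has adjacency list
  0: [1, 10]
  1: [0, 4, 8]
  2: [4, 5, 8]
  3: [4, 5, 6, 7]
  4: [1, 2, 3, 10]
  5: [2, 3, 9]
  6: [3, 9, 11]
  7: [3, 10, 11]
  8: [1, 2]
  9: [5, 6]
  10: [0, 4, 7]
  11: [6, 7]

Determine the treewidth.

3

A width-3 tree decomposition is:
Bags: B1 = {0, 1, 8, 10}  B2 = {1, 4, 8, 10}  B3 = {2, 4, 8, 10}  B4 = {2, 4, 7, 10}  B5 = {2, 3, 4, 7}  B6 = {2, 3, 5, 7}  B7 = {3, 5, 7, 11}  B8 = {3, 5, 6, 11}  B9 = {5, 6, 9, 11}
Tree: B1–B2, B2–B3, B3–B4, B4–B5, B5–B6, B6–B7, B7–B8, B8–B9
Each bag holds 4 vertices, so the decomposition has width 3, which upper-bounds the treewidth. For the lower bound: the 4 vertex sets {0,1,8}, {10}, {4}, {2,3,5,7} are disjoint, each induces a connected subgraph, and every pair is joined by at least one edge of G. Contracting each set to a single vertex therefore yields K_{4} as a minor, and since treewidth is minor-monotone, tw(G) ≥ tw(K_{4}) = 3. Combining the bounds, tw(G) = 3.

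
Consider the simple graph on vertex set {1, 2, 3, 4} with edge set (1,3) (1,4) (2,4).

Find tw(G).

1

A width-1 tree decomposition is:
Bags: B1 = {1, 3}  B2 = {1, 4}  B3 = {2, 4}
Tree: B1–B2, B2–B3
The largest bag has 2 vertices, giving width 1; this decomposition certifies tw(G) ≤ 1. Since G has at least one edge (e.g. 3–1), it is not an edgeless graph, so tw(G) ≥ 1. Therefore the treewidth is 1.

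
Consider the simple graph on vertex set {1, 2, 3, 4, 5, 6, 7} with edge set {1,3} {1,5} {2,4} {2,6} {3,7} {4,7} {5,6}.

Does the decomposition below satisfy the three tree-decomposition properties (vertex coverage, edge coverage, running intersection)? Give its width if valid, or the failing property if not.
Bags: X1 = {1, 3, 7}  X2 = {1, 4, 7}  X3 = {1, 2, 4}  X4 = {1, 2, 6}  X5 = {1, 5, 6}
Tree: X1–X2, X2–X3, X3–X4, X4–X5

Yes; width 2.

Checking the three conditions: (i) the bags cover all of {1, 2, 3, 4, 5, 6, 7}; (ii) for each edge, some bag contains both endpoints; (iii) the bags containing any fixed vertex form a subtree. All hold, so the decomposition is valid with width 3 − 1 = 2.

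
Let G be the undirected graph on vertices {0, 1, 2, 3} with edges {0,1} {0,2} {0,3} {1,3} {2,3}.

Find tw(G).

A width-2 tree decomposition is:
Bags: B1 = {0, 1, 3}  B2 = {0, 2, 3}
Tree: B1–B2
Every bag has size at most 3, so the width is 3 − 1 = 2 and tw(G) ≤ 2. For the lower bound, the 3 vertices {0, 1, 3} are pairwise adjacent, and any tree decomposition puts a clique entirely inside one bag — forcing width ≥ 2. Combining the bounds, tw(G) = 2.

2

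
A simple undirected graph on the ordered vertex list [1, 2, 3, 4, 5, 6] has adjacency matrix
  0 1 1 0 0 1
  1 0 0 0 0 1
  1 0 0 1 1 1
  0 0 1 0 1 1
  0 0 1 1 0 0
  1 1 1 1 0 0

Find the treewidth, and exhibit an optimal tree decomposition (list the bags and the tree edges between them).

Treewidth 2.
One optimal decomposition is:
Bags: B1 = {1, 2, 6}  B2 = {1, 3, 6}  B3 = {3, 4, 6}  B4 = {3, 4, 5}
Tree: B1–B2, B2–B3, B3–B4

The largest bag has 3 vertices, giving width 2; this decomposition certifies tw(G) ≤ 2. For the lower bound, the 3 vertices {1, 2, 6} are pairwise adjacent, and any tree decomposition puts a clique entirely inside one bag — forcing width ≥ 2. Hence tw(G) = 2 exactly.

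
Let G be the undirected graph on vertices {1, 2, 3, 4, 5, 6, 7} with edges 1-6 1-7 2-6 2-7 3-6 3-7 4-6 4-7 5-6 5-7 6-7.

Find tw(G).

2

A width-2 tree decomposition is:
Bags: B1 = {3, 6, 7}  B2 = {4, 6, 7}  B3 = {2, 6, 7}  B4 = {5, 6, 7}  B5 = {1, 6, 7}
Tree: B1–B2, B1–B3, B3–B4, B1–B5
The largest bag has 3 vertices, giving width 2; this decomposition certifies tw(G) ≤ 2. On the other hand G contains the 3-clique {1, 6, 7}. A clique must lie in a single bag of any decomposition, so no decomposition can have width below 2. The upper and lower bounds meet at 2, so that is the treewidth.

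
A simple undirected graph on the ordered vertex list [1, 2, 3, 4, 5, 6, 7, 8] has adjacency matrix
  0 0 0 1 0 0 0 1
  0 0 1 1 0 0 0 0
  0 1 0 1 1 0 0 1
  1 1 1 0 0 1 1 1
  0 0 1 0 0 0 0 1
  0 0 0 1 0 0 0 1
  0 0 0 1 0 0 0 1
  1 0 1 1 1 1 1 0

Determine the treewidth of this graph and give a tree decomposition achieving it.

Treewidth 2.
One such decomposition:
Bags: B1 = {3, 4, 8}  B2 = {4, 6, 8}  B3 = {4, 7, 8}  B4 = {1, 4, 8}  B5 = {3, 5, 8}  B6 = {2, 3, 4}
Tree: B1–B2, B1–B3, B2–B4, B1–B5, B1–B6

The largest bag has 3 vertices, giving width 2; this decomposition certifies tw(G) ≤ 2. Conversely, {1, 4, 8} is a clique of size 3, and the vertices of any clique must share a bag in every tree decomposition; so some bag has ≥ 3 vertices and tw(G) ≥ 2. Hence tw(G) = 2 exactly.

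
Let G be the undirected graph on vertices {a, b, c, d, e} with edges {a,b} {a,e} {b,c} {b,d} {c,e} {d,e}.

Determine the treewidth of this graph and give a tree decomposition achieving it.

Each bag holds 3 vertices, so the decomposition has width 2, which upper-bounds the treewidth. For the lower bound, G contains the cycle b–a–e–c–b, so G is not a forest; only forests have treewidth ≤ 1, hence tw(G) ≥ 2. Therefore the treewidth is 2.

Treewidth 2.
One such decomposition:
Bags: B1 = {a, b, e}  B2 = {b, c, e}  B3 = {b, d, e}
Tree: B1–B2, B2–B3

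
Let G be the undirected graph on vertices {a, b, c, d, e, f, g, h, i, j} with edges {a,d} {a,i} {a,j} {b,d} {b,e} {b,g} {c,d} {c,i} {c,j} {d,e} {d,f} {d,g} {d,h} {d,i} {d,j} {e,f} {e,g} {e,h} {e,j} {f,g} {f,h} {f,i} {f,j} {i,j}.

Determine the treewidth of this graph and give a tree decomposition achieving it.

Treewidth 3.
One such decomposition:
Bags: B1 = {d, f, i, j}  B2 = {a, d, i, j}  B3 = {d, e, f, j}  B4 = {d, e, f, g}  B5 = {c, d, i, j}  B6 = {b, d, e, g}  B7 = {d, e, f, h}
Tree: B1–B2, B1–B3, B3–B4, B1–B5, B4–B6, B3–B7

Each bag holds 4 vertices, so the decomposition has width 3, which upper-bounds the treewidth. Conversely, {a, d, i, j} is a clique of size 4, and the vertices of any clique must share a bag in every tree decomposition; so some bag has ≥ 4 vertices and tw(G) ≥ 3. Hence tw(G) = 3 exactly.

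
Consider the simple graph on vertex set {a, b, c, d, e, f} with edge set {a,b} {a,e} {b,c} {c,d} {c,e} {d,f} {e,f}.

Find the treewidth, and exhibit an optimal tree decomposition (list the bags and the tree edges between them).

Each bag holds 3 vertices, so the decomposition has width 2, which upper-bounds the treewidth. Since b–a–e–c–b is a cycle in G, G is not acyclic. Forests are exactly the graphs of treewidth ≤ 1, so tw(G) ≥ 2. Hence tw(G) = 2 exactly.

Treewidth 2.
One optimal decomposition is:
Bags: B1 = {a, b, c}  B2 = {a, c, e}  B3 = {c, d, e}  B4 = {d, e, f}
Tree: B1–B2, B2–B3, B3–B4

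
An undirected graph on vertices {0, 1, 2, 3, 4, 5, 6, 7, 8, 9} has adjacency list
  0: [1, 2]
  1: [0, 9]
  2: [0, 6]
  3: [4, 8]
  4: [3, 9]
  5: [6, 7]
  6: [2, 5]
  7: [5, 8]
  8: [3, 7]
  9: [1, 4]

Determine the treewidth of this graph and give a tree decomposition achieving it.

Each bag holds 3 vertices, so the decomposition has width 2, which upper-bounds the treewidth. Since 0–2–6–5–7–8–3–4–9–1–0 is a cycle in G, G is not acyclic. Forests are exactly the graphs of treewidth ≤ 1, so tw(G) ≥ 2. Combining the bounds, tw(G) = 2.

Treewidth 2.
Bags: B1 = {0, 2, 6}  B2 = {0, 5, 6}  B3 = {0, 5, 7}  B4 = {0, 7, 8}  B5 = {0, 3, 8}  B6 = {0, 3, 4}  B7 = {0, 4, 9}  B8 = {0, 1, 9}
Tree: B1–B2, B2–B3, B3–B4, B4–B5, B5–B6, B6–B7, B7–B8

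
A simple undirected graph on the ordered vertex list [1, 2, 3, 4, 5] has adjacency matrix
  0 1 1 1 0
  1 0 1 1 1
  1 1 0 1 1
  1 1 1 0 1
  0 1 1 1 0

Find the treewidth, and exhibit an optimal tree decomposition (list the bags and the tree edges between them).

Treewidth 3.
One optimal decomposition is:
Bags: B1 = {1, 2, 3, 4}  B2 = {2, 3, 4, 5}
Tree: B1–B2

Each bag holds 4 vertices, so the decomposition has width 3, which upper-bounds the treewidth. Conversely, {1, 2, 3, 4} is a clique of size 4, and the vertices of any clique must share a bag in every tree decomposition; so some bag has ≥ 4 vertices and tw(G) ≥ 3. Therefore the treewidth is 3.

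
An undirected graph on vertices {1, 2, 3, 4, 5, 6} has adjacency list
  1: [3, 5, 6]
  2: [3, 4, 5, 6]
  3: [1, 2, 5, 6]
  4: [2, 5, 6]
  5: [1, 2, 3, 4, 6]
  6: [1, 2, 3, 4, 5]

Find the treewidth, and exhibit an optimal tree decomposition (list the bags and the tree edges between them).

Treewidth 3.
One optimal decomposition is:
Bags: B1 = {1, 3, 5, 6}  B2 = {2, 3, 5, 6}  B3 = {2, 4, 5, 6}
Tree: B1–B2, B2–B3

Every bag has size at most 4, so the width is 4 − 1 = 3 and tw(G) ≤ 3. For the lower bound, the 4 vertices {1, 3, 5, 6} are pairwise adjacent, and any tree decomposition puts a clique entirely inside one bag — forcing width ≥ 3. Therefore the treewidth is 3.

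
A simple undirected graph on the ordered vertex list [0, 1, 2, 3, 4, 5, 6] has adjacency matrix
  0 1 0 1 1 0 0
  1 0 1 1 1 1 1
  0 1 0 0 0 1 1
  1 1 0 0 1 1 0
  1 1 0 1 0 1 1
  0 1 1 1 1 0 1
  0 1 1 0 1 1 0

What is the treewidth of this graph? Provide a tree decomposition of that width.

Every bag has size at most 4, so the width is 4 − 1 = 3 and tw(G) ≤ 3. For the lower bound, the 4 vertices {1, 2, 5, 6} are pairwise adjacent, and any tree decomposition puts a clique entirely inside one bag — forcing width ≥ 3. Combining the bounds, tw(G) = 3.

Treewidth 3.
One such decomposition:
Bags: B1 = {1, 3, 4, 5}  B2 = {0, 1, 3, 4}  B3 = {1, 4, 5, 6}  B4 = {1, 2, 5, 6}
Tree: B1–B2, B1–B3, B3–B4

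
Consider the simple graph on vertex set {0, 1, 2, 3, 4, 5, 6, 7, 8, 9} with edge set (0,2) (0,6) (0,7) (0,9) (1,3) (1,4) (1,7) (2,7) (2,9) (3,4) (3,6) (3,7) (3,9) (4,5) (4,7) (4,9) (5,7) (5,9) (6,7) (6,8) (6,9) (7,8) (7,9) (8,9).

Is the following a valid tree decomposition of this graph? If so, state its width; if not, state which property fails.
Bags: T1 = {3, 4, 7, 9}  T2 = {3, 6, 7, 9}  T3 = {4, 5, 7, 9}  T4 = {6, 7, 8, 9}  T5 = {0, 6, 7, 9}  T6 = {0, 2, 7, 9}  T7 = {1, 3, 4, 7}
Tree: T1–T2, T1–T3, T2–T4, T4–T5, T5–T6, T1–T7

Every vertex of G appears in some bag (union = {0, 1, 2, 3, 4, 5, 6, 7, 8, 9}); every edge is covered by a bag; and for each vertex v the set of bags containing v is connected in the bag tree. The decomposition is therefore valid. The largest bag has 4 vertices, so the width is 3.

Yes; width 3.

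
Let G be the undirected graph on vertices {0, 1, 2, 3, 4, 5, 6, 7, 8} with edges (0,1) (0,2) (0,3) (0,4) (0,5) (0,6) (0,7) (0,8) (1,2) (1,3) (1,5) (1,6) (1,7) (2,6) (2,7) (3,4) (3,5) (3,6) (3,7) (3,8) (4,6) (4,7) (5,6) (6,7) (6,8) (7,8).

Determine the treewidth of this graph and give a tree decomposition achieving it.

The largest bag has 5 vertices, giving width 4; this decomposition certifies tw(G) ≤ 4. On the other hand G contains the 5-clique {0, 1, 2, 6, 7}. A clique must lie in a single bag of any decomposition, so no decomposition can have width below 4. The upper and lower bounds meet at 4, so that is the treewidth.

Treewidth 4.
One optimal decomposition is:
Bags: B1 = {0, 1, 2, 6, 7}  B2 = {0, 1, 3, 6, 7}  B3 = {0, 3, 4, 6, 7}  B4 = {0, 1, 3, 5, 6}  B5 = {0, 3, 6, 7, 8}
Tree: B1–B2, B2–B3, B2–B4, B2–B5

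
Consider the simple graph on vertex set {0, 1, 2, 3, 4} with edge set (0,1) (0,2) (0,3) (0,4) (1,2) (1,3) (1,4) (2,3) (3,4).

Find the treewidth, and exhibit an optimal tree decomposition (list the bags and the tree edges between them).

Every bag has size at most 4, so the width is 4 − 1 = 3 and tw(G) ≤ 3. For the lower bound, the 4 vertices {0, 1, 2, 3} are pairwise adjacent, and any tree decomposition puts a clique entirely inside one bag — forcing width ≥ 3. Combining the bounds, tw(G) = 3.

Treewidth 3.
One optimal decomposition is:
Bags: B1 = {0, 1, 3, 4}  B2 = {0, 1, 2, 3}
Tree: B1–B2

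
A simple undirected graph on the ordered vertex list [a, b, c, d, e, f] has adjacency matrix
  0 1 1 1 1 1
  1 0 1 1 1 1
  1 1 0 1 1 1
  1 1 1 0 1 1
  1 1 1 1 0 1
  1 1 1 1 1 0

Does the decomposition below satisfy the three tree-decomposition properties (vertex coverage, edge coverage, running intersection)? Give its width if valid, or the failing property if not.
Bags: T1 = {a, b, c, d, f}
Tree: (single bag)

No — vertex e appears in no bag.

A tree decomposition must satisfy three properties: every vertex lies in some bag; for every edge, both endpoints lie together in some bag; and for every vertex, the bags containing it form a connected subtree. Here vertex e appears in no bag, so the decomposition is invalid.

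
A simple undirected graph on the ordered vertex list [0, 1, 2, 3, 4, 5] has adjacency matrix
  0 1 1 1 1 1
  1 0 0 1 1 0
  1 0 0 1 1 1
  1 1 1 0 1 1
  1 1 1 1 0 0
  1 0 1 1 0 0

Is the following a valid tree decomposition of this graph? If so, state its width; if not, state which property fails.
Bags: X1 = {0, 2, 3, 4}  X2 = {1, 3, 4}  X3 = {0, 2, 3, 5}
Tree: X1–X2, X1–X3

A tree decomposition must satisfy three properties: every vertex lies in some bag; for every edge, both endpoints lie together in some bag; and for every vertex, the bags containing it form a connected subtree. Here edge (0,1) lies in no bag, so the decomposition is invalid.

No — edge (0,1) lies in no bag.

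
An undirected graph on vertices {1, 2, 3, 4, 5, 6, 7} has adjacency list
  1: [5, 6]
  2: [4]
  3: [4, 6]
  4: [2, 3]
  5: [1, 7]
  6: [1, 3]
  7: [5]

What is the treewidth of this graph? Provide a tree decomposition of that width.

Every bag has size at most 2, so the width is 2 − 1 = 1 and tw(G) ≤ 1. Since G has at least one edge (e.g. 2–4), it is not an edgeless graph, so tw(G) ≥ 1. The upper and lower bounds meet at 1, so that is the treewidth.

Treewidth 1.
One optimal decomposition is:
Bags: B1 = {2, 4}  B2 = {3, 4}  B3 = {3, 6}  B4 = {1, 6}  B5 = {1, 5}  B6 = {5, 7}
Tree: B1–B2, B2–B3, B3–B4, B4–B5, B5–B6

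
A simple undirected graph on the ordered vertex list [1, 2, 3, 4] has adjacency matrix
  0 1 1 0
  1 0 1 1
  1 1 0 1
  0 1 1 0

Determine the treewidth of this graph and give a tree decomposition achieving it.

Each bag holds 3 vertices, so the decomposition has width 2, which upper-bounds the treewidth. Conversely, {1, 2, 3} is a clique of size 3, and the vertices of any clique must share a bag in every tree decomposition; so some bag has ≥ 3 vertices and tw(G) ≥ 2. The upper and lower bounds meet at 2, so that is the treewidth.

Treewidth 2.
Bags: B1 = {2, 3, 4}  B2 = {1, 2, 3}
Tree: B1–B2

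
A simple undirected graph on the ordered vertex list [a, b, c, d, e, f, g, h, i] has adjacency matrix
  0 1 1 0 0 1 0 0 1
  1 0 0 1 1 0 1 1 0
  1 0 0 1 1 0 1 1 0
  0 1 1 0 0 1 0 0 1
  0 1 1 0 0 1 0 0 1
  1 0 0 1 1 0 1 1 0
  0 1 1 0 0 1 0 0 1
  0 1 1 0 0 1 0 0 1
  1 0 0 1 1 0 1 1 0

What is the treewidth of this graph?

A width-4 tree decomposition is:
Bags: B1 = {b, c, e, f, i}  B2 = {a, b, c, f, i}  B3 = {b, c, f, h, i}  B4 = {b, c, d, f, i}  B5 = {b, c, f, g, i}
Tree: B1–B2, B2–B3, B3–B4, B4–B5
Every bag has size at most 5, so the width is 5 − 1 = 4 and tw(G) ≤ 4. For the lower bound: the 5 vertex sets {b,e}, {a,f}, {h,i}, {c}, {d} are disjoint, each induces a connected subgraph, and every pair is joined by at least one edge of G. Contracting each set to a single vertex therefore yields K_{5} as a minor, and since treewidth is minor-monotone, tw(G) ≥ tw(K_{5}) = 4. Therefore the treewidth is 4.

4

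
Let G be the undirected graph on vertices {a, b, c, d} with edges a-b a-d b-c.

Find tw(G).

A width-1 tree decomposition is:
Bags: B1 = {a, d}  B2 = {a, b}  B3 = {b, c}
Tree: B1–B2, B2–B3
Each bag holds 2 vertices, so the decomposition has width 1, which upper-bounds the treewidth. Since G has at least one edge (e.g. d–a), it is not an edgeless graph, so tw(G) ≥ 1. Hence tw(G) = 1 exactly.

1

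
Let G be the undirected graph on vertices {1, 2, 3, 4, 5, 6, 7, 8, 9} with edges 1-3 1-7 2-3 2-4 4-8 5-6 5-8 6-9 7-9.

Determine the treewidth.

2

A width-2 tree decomposition is:
Bags: B1 = {2, 3, 4}  B2 = {3, 4, 8}  B3 = {3, 5, 8}  B4 = {3, 5, 6}  B5 = {3, 6, 9}  B6 = {3, 7, 9}  B7 = {1, 3, 7}
Tree: B1–B2, B2–B3, B3–B4, B4–B5, B5–B6, B6–B7
The largest bag has 3 vertices, giving width 2; this decomposition certifies tw(G) ≤ 2. Since 3–2–4–8–5–6–9–7–1–3 is a cycle in G, G is not acyclic. Forests are exactly the graphs of treewidth ≤ 1, so tw(G) ≥ 2. Combining the bounds, tw(G) = 2.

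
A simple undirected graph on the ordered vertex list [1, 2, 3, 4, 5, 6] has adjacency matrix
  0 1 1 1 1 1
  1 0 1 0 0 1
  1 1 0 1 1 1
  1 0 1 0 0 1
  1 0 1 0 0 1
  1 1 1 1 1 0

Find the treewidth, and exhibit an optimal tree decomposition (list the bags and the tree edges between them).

The largest bag has 4 vertices, giving width 3; this decomposition certifies tw(G) ≤ 3. Conversely, {1, 2, 3, 6} is a clique of size 4, and the vertices of any clique must share a bag in every tree decomposition; so some bag has ≥ 4 vertices and tw(G) ≥ 3. Combining the bounds, tw(G) = 3.

Treewidth 3.
One such decomposition:
Bags: B1 = {1, 3, 5, 6}  B2 = {1, 2, 3, 6}  B3 = {1, 3, 4, 6}
Tree: B1–B2, B1–B3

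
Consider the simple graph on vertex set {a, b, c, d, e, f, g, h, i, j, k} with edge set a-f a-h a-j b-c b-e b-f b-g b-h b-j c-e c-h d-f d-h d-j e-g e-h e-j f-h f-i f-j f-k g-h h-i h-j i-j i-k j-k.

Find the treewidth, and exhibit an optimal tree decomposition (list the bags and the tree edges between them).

Treewidth 3.
One such decomposition:
Bags: B1 = {b, e, h, j}  B2 = {b, c, e, h}  B3 = {b, f, h, j}  B4 = {f, h, i, j}  B5 = {a, f, h, j}  B6 = {b, e, g, h}  B7 = {f, i, j, k}  B8 = {d, f, h, j}
Tree: B1–B2, B1–B3, B3–B4, B3–B5, B1–B6, B4–B7, B3–B8

The largest bag has 4 vertices, giving width 3; this decomposition certifies tw(G) ≤ 3. For the lower bound, the 4 vertices {b, e, g, h} are pairwise adjacent, and any tree decomposition puts a clique entirely inside one bag — forcing width ≥ 3. Hence tw(G) = 3 exactly.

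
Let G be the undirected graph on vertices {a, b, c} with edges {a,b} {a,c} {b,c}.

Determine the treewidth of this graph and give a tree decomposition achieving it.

Treewidth 2.
One such decomposition:
Bags: B1 = {a, b, c}
Tree: (single bag)

A single bag containing all 3 vertices is trivially a valid decomposition of width 2. Conversely, {a, b, c} is a clique of size 3, and the vertices of any clique must share a bag in every tree decomposition; so some bag has ≥ 3 vertices and tw(G) ≥ 2. Combining the bounds, tw(G) = 2.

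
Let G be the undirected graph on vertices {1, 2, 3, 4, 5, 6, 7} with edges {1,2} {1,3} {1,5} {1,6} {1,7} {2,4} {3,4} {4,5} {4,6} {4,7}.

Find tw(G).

2

A width-2 tree decomposition is:
Bags: B1 = {1, 3, 4}  B2 = {1, 4, 6}  B3 = {1, 2, 4}  B4 = {1, 4, 7}  B5 = {1, 4, 5}
Tree: B1–B2, B2–B3, B3–B4, B4–B5
Every bag has size at most 3, so the width is 3 − 1 = 2 and tw(G) ≤ 2. For the lower bound, G contains the cycle 1–3–4–6–1, so G is not a forest; only forests have treewidth ≤ 1, hence tw(G) ≥ 2. Hence tw(G) = 2 exactly.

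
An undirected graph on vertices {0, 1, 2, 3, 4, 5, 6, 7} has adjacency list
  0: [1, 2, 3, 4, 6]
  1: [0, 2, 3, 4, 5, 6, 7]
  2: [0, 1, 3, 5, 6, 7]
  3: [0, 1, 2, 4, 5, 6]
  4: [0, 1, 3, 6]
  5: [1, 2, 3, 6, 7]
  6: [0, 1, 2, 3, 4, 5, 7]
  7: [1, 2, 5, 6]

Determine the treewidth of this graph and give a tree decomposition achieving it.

Treewidth 4.
Bags: B1 = {1, 2, 3, 5, 6}  B2 = {1, 2, 5, 6, 7}  B3 = {0, 1, 2, 3, 6}  B4 = {0, 1, 3, 4, 6}
Tree: B1–B2, B1–B3, B3–B4

Every bag has size at most 5, so the width is 5 − 1 = 4 and tw(G) ≤ 4. For the lower bound, the 5 vertices {0, 1, 2, 3, 6} are pairwise adjacent, and any tree decomposition puts a clique entirely inside one bag — forcing width ≥ 4. Hence tw(G) = 4 exactly.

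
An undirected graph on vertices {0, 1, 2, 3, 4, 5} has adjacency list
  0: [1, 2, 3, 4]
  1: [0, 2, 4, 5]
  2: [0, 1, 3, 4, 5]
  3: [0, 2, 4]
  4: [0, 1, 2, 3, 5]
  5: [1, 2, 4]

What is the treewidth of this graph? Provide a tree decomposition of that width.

Treewidth 3.
One optimal decomposition is:
Bags: B1 = {1, 2, 4, 5}  B2 = {0, 1, 2, 4}  B3 = {0, 2, 3, 4}
Tree: B1–B2, B2–B3

The largest bag has 4 vertices, giving width 3; this decomposition certifies tw(G) ≤ 3. For the lower bound, the 4 vertices {0, 1, 2, 4} are pairwise adjacent, and any tree decomposition puts a clique entirely inside one bag — forcing width ≥ 3. Therefore the treewidth is 3.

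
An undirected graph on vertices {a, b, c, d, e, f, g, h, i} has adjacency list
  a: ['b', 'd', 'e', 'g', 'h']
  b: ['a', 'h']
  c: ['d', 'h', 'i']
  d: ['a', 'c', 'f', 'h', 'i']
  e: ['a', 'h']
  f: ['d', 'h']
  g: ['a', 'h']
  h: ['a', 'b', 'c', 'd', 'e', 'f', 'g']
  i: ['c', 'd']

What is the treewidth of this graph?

2

A width-2 tree decomposition is:
Bags: B1 = {c, d, h}  B2 = {a, d, h}  B3 = {a, b, h}  B4 = {a, e, h}  B5 = {a, g, h}  B6 = {d, f, h}  B7 = {c, d, i}
Tree: B1–B2, B2–B3, B2–B4, B3–B5, B2–B6, B1–B7
Each bag holds 3 vertices, so the decomposition has width 2, which upper-bounds the treewidth. On the other hand G contains the 3-clique {a, d, h}. A clique must lie in a single bag of any decomposition, so no decomposition can have width below 2. The upper and lower bounds meet at 2, so that is the treewidth.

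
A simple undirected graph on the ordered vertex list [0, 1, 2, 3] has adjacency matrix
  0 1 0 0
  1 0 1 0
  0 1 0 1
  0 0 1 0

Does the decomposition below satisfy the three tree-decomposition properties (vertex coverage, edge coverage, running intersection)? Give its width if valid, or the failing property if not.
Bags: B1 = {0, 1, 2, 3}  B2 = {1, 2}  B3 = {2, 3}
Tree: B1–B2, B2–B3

A tree decomposition must satisfy three properties: every vertex lies in some bag; for every edge, both endpoints lie together in some bag; and for every vertex, the bags containing it form a connected subtree. Here bags containing vertex 3 are not connected in the tree, so the decomposition is invalid.

No — bags containing vertex 3 are not connected in the tree.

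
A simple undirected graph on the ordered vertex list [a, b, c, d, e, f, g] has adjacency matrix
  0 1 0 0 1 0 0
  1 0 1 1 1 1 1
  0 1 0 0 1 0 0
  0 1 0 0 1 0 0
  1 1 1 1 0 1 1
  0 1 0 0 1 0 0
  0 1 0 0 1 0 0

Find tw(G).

A width-2 tree decomposition is:
Bags: B1 = {b, e, g}  B2 = {a, b, e}  B3 = {b, e, f}  B4 = {b, d, e}  B5 = {b, c, e}
Tree: B1–B2, B2–B3, B3–B4, B2–B5
Every bag has size at most 3, so the width is 3 − 1 = 2 and tw(G) ≤ 2. For the lower bound, the 3 vertices {b, d, e} are pairwise adjacent, and any tree decomposition puts a clique entirely inside one bag — forcing width ≥ 2. The upper and lower bounds meet at 2, so that is the treewidth.

2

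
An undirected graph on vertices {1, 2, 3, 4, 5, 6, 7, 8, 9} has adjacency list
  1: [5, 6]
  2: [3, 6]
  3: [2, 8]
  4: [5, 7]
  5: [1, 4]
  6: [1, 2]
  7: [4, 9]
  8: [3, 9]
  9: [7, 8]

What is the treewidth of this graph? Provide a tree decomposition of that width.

Treewidth 2.
One such decomposition:
Bags: B1 = {2, 3, 6}  B2 = {1, 3, 6}  B3 = {1, 3, 5}  B4 = {3, 4, 5}  B5 = {3, 4, 7}  B6 = {3, 7, 9}  B7 = {3, 8, 9}
Tree: B1–B2, B2–B3, B3–B4, B4–B5, B5–B6, B6–B7

Every bag has size at most 3, so the width is 3 − 1 = 2 and tw(G) ≤ 2. Since 3–2–6–1–5–4–7–9–8–3 is a cycle in G, G is not acyclic. Forests are exactly the graphs of treewidth ≤ 1, so tw(G) ≥ 2. The upper and lower bounds meet at 2, so that is the treewidth.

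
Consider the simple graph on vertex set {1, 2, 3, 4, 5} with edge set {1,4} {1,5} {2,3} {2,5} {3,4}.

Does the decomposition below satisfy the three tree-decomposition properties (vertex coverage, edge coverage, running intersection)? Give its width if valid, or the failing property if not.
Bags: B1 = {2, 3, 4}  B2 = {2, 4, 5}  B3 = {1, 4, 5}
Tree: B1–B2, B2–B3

Yes; width 2.

Vertex coverage: the bags together contain {1, 2, 3, 4, 5}, the full vertex set. Edge coverage: each edge of G has both endpoints in at least one bag. Running intersection: for every vertex, the bags containing it form a connected subtree. All three properties hold, so this is a valid tree decomposition of width max|bag| − 1 = 2, and hence tw(G) ≤ 2.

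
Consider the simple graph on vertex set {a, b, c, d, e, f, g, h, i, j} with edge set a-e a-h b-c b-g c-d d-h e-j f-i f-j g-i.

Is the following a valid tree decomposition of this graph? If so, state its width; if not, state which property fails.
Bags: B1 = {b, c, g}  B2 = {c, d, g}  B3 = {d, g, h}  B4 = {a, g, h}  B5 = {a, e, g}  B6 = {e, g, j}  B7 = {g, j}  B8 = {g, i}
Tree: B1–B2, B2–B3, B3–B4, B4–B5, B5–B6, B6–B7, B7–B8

A tree decomposition must satisfy three properties: every vertex lies in some bag; for every edge, both endpoints lie together in some bag; and for every vertex, the bags containing it form a connected subtree. Here vertex f appears in no bag, so the decomposition is invalid.

No — vertex f appears in no bag.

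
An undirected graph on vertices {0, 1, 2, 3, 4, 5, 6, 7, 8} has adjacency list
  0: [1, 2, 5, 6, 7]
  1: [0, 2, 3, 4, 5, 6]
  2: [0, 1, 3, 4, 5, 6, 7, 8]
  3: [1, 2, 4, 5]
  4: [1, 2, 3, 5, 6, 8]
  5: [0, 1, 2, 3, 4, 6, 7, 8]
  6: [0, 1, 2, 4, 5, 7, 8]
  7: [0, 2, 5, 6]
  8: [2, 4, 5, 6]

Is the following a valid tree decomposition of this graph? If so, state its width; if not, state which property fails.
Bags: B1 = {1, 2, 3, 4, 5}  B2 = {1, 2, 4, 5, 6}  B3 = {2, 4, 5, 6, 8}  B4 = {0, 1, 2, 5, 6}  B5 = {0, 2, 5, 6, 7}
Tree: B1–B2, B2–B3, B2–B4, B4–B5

Yes; width 4.

Every vertex of G appears in some bag (union = {0, 1, 2, 3, 4, 5, 6, 7, 8}); every edge is covered by a bag; and for each vertex v the set of bags containing v is connected in the bag tree. The decomposition is therefore valid. The largest bag has 5 vertices, so the width is 4.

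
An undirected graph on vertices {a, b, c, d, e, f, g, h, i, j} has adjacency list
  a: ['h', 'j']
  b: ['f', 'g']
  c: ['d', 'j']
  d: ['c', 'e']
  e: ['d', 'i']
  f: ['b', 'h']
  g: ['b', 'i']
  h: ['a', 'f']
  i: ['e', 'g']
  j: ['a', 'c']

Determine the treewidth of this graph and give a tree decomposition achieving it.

Each bag holds 3 vertices, so the decomposition has width 2, which upper-bounds the treewidth. The edges f–b–g–i–e–d–c–j–a–h–f form a cycle, so G is not a tree and its treewidth is at least 2. Therefore the treewidth is 2.

Treewidth 2.
One optimal decomposition is:
Bags: B1 = {b, f, g}  B2 = {f, g, i}  B3 = {e, f, i}  B4 = {d, e, f}  B5 = {c, d, f}  B6 = {c, f, j}  B7 = {a, f, j}  B8 = {a, f, h}
Tree: B1–B2, B2–B3, B3–B4, B4–B5, B5–B6, B6–B7, B7–B8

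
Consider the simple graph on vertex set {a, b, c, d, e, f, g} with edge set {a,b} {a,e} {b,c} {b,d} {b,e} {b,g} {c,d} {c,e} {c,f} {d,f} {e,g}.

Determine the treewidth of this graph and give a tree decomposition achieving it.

Every bag has size at most 3, so the width is 3 − 1 = 2 and tw(G) ≤ 2. For the lower bound, the 3 vertices {c, d, f} are pairwise adjacent, and any tree decomposition puts a clique entirely inside one bag — forcing width ≥ 2. The upper and lower bounds meet at 2, so that is the treewidth.

Treewidth 2.
One optimal decomposition is:
Bags: B1 = {b, c, d}  B2 = {c, d, f}  B3 = {b, c, e}  B4 = {b, e, g}  B5 = {a, b, e}
Tree: B1–B2, B1–B3, B3–B4, B3–B5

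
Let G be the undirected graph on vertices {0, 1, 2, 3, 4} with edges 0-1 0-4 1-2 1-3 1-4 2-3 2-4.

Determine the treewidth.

2

A width-2 tree decomposition is:
Bags: B1 = {0, 1, 4}  B2 = {1, 2, 4}  B3 = {1, 2, 3}
Tree: B1–B2, B2–B3
Each bag holds 3 vertices, so the decomposition has width 2, which upper-bounds the treewidth. On the other hand G contains the 3-clique {0, 1, 4}. A clique must lie in a single bag of any decomposition, so no decomposition can have width below 2. Hence tw(G) = 2 exactly.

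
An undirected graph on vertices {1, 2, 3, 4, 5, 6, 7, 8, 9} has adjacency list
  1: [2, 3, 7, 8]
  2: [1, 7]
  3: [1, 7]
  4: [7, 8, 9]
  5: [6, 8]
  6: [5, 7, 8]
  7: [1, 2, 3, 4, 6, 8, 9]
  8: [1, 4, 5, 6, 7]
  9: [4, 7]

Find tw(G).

A width-2 tree decomposition is:
Bags: B1 = {6, 7, 8}  B2 = {1, 7, 8}  B3 = {5, 6, 8}  B4 = {4, 7, 8}  B5 = {1, 3, 7}  B6 = {1, 2, 7}  B7 = {4, 7, 9}
Tree: B1–B2, B1–B3, B1–B4, B2–B5, B5–B6, B4–B7
The largest bag has 3 vertices, giving width 2; this decomposition certifies tw(G) ≤ 2. For the lower bound, the 3 vertices {5, 6, 8} are pairwise adjacent, and any tree decomposition puts a clique entirely inside one bag — forcing width ≥ 2. The upper and lower bounds meet at 2, so that is the treewidth.

2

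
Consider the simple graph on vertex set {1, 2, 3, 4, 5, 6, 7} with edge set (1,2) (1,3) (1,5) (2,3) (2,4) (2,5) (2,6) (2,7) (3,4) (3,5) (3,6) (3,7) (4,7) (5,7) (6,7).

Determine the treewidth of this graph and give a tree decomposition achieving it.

Treewidth 3.
One optimal decomposition is:
Bags: B1 = {2, 3, 5, 7}  B2 = {2, 3, 4, 7}  B3 = {1, 2, 3, 5}  B4 = {2, 3, 6, 7}
Tree: B1–B2, B1–B3, B2–B4

Each bag holds 4 vertices, so the decomposition has width 3, which upper-bounds the treewidth. Conversely, {1, 2, 3, 5} is a clique of size 4, and the vertices of any clique must share a bag in every tree decomposition; so some bag has ≥ 4 vertices and tw(G) ≥ 3. Combining the bounds, tw(G) = 3.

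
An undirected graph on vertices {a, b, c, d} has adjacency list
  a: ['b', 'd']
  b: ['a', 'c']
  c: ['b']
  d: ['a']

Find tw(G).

A width-1 tree decomposition is:
Bags: B1 = {b, c}  B2 = {a, b}  B3 = {a, d}
Tree: B1–B2, B2–B3
Each bag holds 2 vertices, so the decomposition has width 1, which upper-bounds the treewidth. Any graph with an edge has treewidth ≥ 1, and G has the edge c–b. Hence tw(G) = 1 exactly.

1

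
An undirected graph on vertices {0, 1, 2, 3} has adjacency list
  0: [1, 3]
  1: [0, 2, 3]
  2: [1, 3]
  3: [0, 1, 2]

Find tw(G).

2

A width-2 tree decomposition is:
Bags: B1 = {0, 1, 3}  B2 = {1, 2, 3}
Tree: B1–B2
Each bag holds 3 vertices, so the decomposition has width 2, which upper-bounds the treewidth. On the other hand G contains the 3-clique {0, 1, 3}. A clique must lie in a single bag of any decomposition, so no decomposition can have width below 2. The upper and lower bounds meet at 2, so that is the treewidth.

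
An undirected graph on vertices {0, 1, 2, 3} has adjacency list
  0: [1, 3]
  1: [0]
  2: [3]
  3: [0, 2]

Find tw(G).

1

A width-1 tree decomposition is:
Bags: B1 = {2, 3}  B2 = {0, 3}  B3 = {0, 1}
Tree: B1–B2, B2–B3
The largest bag has 2 vertices, giving width 1; this decomposition certifies tw(G) ≤ 1. Any graph with an edge has treewidth ≥ 1, and G has the edge 3–2. Combining the bounds, tw(G) = 1.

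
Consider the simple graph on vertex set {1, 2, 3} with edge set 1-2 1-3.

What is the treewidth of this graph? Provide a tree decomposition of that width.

Treewidth 1.
Bags: B1 = {1, 2}  B2 = {1, 3}
Tree: B1–B2

The largest bag has 2 vertices, giving width 1; this decomposition certifies tw(G) ≤ 1. G has an edge, so its treewidth is at least 1. Combining the bounds, tw(G) = 1.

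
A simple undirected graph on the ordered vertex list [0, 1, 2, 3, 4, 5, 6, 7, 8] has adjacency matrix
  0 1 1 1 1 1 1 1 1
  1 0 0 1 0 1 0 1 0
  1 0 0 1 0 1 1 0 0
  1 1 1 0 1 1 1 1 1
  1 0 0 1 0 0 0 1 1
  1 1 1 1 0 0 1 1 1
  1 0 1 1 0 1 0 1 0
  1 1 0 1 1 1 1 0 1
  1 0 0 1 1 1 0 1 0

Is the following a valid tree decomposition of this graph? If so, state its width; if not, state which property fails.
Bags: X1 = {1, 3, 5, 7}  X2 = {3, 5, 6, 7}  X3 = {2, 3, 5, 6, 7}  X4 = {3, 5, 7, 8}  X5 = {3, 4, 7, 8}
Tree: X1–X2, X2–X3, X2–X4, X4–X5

A tree decomposition must satisfy three properties: every vertex lies in some bag; for every edge, both endpoints lie together in some bag; and for every vertex, the bags containing it form a connected subtree. Here vertex 0 appears in no bag, so the decomposition is invalid.

No — vertex 0 appears in no bag.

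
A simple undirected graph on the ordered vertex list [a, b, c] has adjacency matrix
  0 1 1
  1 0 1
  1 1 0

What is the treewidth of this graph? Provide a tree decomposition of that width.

A single bag containing all 3 vertices is trivially a valid decomposition of width 2. Conversely, {a, b, c} is a clique of size 3, and the vertices of any clique must share a bag in every tree decomposition; so some bag has ≥ 3 vertices and tw(G) ≥ 2. Hence tw(G) = 2 exactly.

Treewidth 2.
Bags: B1 = {a, b, c}
Tree: (single bag)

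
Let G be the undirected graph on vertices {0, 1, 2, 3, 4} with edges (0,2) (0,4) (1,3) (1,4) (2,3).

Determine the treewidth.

A width-2 tree decomposition is:
Bags: B1 = {1, 3, 4}  B2 = {2, 3, 4}  B3 = {0, 2, 4}
Tree: B1–B2, B2–B3
Each bag holds 3 vertices, so the decomposition has width 2, which upper-bounds the treewidth. The edges 4–1–3–2–0–4 form a cycle, so G is not a tree and its treewidth is at least 2. Therefore the treewidth is 2.

2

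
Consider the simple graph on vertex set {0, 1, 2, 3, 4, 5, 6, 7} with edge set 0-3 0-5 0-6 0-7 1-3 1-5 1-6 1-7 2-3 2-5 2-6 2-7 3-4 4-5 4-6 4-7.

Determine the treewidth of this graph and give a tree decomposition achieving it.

Treewidth 4.
One such decomposition:
Bags: B1 = {0, 1, 2, 4, 5}  B2 = {0, 1, 2, 4, 7}  B3 = {0, 1, 2, 3, 4}  B4 = {0, 1, 2, 4, 6}
Tree: B1–B2, B2–B3, B3–B4

Each bag holds 5 vertices, so the decomposition has width 4, which upper-bounds the treewidth. For the lower bound: the 5 vertex sets {1,5}, {0,7}, {2,3}, {4}, {6} are disjoint, each induces a connected subgraph, and every pair is joined by at least one edge of G. Contracting each set to a single vertex therefore yields K_{5} as a minor, and since treewidth is minor-monotone, tw(G) ≥ tw(K_{5}) = 4. Hence tw(G) = 4 exactly.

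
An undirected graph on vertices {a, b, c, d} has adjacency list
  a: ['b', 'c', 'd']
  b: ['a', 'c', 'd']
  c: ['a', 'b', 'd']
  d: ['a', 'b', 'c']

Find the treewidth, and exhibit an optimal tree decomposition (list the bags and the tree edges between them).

Treewidth 3.
One such decomposition:
Bags: B1 = {a, b, c, d}
Tree: (single bag)

A single bag containing all 4 vertices is trivially a valid decomposition of width 3. On the other hand G contains the 4-clique {a, b, c, d}. A clique must lie in a single bag of any decomposition, so no decomposition can have width below 3. Combining the bounds, tw(G) = 3.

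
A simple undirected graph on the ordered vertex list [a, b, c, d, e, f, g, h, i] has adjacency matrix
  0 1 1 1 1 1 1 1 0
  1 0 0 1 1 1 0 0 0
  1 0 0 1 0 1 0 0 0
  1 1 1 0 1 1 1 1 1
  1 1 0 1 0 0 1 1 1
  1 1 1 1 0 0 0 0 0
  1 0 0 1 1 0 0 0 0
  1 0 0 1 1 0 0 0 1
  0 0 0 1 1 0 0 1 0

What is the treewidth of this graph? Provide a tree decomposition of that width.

Treewidth 3.
One optimal decomposition is:
Bags: B1 = {a, b, d, f}  B2 = {a, b, d, e}  B3 = {a, d, e, h}  B4 = {d, e, h, i}  B5 = {a, c, d, f}  B6 = {a, d, e, g}
Tree: B1–B2, B2–B3, B3–B4, B1–B5, B3–B6

Every bag has size at most 4, so the width is 4 − 1 = 3 and tw(G) ≤ 3. Conversely, {a, d, e, g} is a clique of size 4, and the vertices of any clique must share a bag in every tree decomposition; so some bag has ≥ 4 vertices and tw(G) ≥ 3. Combining the bounds, tw(G) = 3.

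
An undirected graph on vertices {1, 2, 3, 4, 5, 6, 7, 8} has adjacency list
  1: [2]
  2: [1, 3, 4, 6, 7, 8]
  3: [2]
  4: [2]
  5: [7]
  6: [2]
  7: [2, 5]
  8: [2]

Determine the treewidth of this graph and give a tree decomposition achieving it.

Each bag holds 2 vertices, so the decomposition has width 1, which upper-bounds the treewidth. Since G has at least one edge (e.g. 2–8), it is not an edgeless graph, so tw(G) ≥ 1. Therefore the treewidth is 1.

Treewidth 1.
One optimal decomposition is:
Bags: B1 = {2, 8}  B2 = {2, 7}  B3 = {5, 7}  B4 = {2, 6}  B5 = {1, 2}  B6 = {2, 3}  B7 = {2, 4}
Tree: B1–B2, B2–B3, B2–B4, B1–B5, B1–B6, B5–B7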